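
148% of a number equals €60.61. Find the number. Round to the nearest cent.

€60.61 ÷ 1.48 ≈ €40.95.

€40.95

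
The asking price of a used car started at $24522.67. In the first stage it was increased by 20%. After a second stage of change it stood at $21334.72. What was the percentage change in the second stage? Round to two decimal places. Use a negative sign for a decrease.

After the first stage: $24522.67 × 1.2 = $29427.204.
Second-stage multiplier: $21334.72 ÷ $29427.204 ≈ 0.725.
That is a change of -27.50%.

-27.50%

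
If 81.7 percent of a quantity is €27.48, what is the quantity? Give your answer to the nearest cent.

€27.48 ÷ 0.817 ≈ €33.64.

€33.64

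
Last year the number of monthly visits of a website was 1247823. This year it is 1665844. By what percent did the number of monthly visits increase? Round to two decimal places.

33.50%

Change: 1665844 − 1247823 = 418021.
Relative to the original: 418021 ÷ 1247823 ≈ 33.50%.
So the number of monthly visits increased by 33.50%.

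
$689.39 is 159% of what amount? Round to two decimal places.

$689.39 ÷ 1.59 ≈ $433.58.

$433.58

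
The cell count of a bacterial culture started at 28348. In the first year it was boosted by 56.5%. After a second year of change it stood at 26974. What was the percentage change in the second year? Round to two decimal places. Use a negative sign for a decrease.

After the first year: 28348 × 1.565 = 44364.62.
Second-year multiplier: 26974 ÷ 44364.62 ≈ 0.608007.
That is a change of -39.20%.

-39.20%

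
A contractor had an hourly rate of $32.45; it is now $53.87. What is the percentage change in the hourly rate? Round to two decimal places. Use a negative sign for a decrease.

66.01%

Change: $53.87 − $32.45 = $21.42.
Relative to the original: $21.42 ÷ $32.45 ≈ 66.01%.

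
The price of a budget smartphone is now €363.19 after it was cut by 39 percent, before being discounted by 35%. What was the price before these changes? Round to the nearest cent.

The overall multiplier applied was 0.61 × 0.65 = 0.3965.
So the original price was €363.19 ÷ 0.3965 ≈ €915.99.

€915.99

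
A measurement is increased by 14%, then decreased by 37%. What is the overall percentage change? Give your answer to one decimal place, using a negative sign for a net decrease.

A 14% increase multiplies by 1.14.
Then a 37% decrease: 1.14 × 0.63 = 0.7182.
Overall factor 0.7182, i.e. -28.2%.

-28.2%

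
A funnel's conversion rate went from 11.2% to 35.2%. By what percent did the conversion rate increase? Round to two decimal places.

214.29%

The change is 35.2 − 11.2 = 24.0 percentage points.
Relative to the original 11.2%, that is 24.0 ÷ 11.2 ≈ 214.29%.
So the conversion rate rose by 214.29%.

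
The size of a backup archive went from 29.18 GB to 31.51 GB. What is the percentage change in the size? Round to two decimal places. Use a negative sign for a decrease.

Change: 31.51 − 29.18 = 2.33.
Relative to the original: 2.33 ÷ 29.18 ≈ 7.98%.

7.98%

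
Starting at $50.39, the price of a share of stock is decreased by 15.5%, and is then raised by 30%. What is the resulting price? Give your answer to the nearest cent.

$55.35

Each change multiplies by a factor: 0.845 × 1.3 = 1.0985.
$50.39 × 1.0985 = $55.353415 ≈ $55.35.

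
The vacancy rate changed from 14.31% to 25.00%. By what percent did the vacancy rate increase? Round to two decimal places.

The change is 25.00 − 14.31 = 10.69 percentage points.
Relative to the original 14.31%, that is 10.69 ÷ 14.31 ≈ 74.70%.
So the vacancy rate rose by 74.70%.

74.70%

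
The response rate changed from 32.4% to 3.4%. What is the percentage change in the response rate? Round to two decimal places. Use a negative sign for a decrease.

The change is 3.4 − 32.4 = -29.0 percentage points.
Relative to the original 32.4%, that is -29.0 ÷ 32.4 ≈ -89.51%.

-89.51%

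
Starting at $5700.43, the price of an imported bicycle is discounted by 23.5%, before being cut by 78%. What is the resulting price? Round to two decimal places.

Apply the 23.5% decrease: $5700.43 × 0.765 = $4360.82895.
After the 78% decrease: $4360.82895 × 0.22 = $959.382369 ≈ $959.38.

$959.38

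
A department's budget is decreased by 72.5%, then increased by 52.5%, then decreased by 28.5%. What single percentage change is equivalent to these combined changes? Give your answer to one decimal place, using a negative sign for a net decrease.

The combined multiplier is 0.275 × 1.525 × 0.715 = 0.299853125.
That corresponds to a decrease of 70.0%.

-70.0%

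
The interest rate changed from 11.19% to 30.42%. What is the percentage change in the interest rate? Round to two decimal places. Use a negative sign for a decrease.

The change is 30.42 − 11.19 = 19.23 percentage points.
Relative to the original 11.19%, that is 19.23 ÷ 11.19 ≈ 171.85%.

171.85%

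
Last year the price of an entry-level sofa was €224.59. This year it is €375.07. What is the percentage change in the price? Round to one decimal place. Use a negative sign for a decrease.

67.0%

Change: €375.07 − €224.59 = €150.48.
Relative to the original: €150.48 ÷ €224.59 ≈ 67.0%.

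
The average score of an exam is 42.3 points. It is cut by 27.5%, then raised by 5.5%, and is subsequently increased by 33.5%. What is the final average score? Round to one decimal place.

Apply the 27.5% decrease: 42.3 × 0.725 = 30.6675.
Apply the 5.5% increase: 30.6675 × 1.055 = 32.3542125.
33.5% increase: 32.3542125 × 1.335 = 43.1928736875 ≈ 43.2.

43.2 points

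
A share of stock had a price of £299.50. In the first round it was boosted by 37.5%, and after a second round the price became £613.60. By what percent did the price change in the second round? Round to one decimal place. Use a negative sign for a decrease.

49.0%

After the first round: £299.50 × 1.375 = £411.8125.
Second-round multiplier: £613.60 ÷ £411.8125 ≈ 1.49.
That is a change of 49.0%.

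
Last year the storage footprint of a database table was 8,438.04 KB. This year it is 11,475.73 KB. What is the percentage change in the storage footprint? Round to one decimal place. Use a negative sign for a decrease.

Change: 11,475.73 − 8,438.04 = 3,037.69.
Relative to the original: 3,037.69 ÷ 8,438.04 ≈ 36.0%.

36.0%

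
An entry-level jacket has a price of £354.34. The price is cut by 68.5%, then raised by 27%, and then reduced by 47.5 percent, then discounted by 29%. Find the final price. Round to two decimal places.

68.5% decrease: £354.34 × 0.315 = £111.6171.
Apply the 27% increase: £111.6171 × 1.27 = £141.753717.
Apply the 47.5% decrease: £141.753717 × 0.525 = £74.420701425.
29% decrease: £74.420701425 × 0.71 = £52.83869801175 ≈ £52.84.

£52.84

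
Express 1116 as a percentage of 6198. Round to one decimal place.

1116 ÷ 6198 ≈ 18.0%.

18.0%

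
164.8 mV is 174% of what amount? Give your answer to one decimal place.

164.8 mV ÷ 1.74 ≈ 94.7 mV.

94.7 mV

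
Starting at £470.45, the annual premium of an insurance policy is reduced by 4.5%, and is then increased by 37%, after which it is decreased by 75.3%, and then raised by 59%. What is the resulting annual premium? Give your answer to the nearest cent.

Each change multiplies by a factor: 0.955 × 1.37 × 0.247 × 1.59 = 0.5138282955.
£470.45 × 0.5138282955 = £241.730521617975 ≈ £241.73.

£241.73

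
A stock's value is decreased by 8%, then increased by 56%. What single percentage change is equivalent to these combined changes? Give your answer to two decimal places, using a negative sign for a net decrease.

43.52%

The combined multiplier is 0.92 × 1.56 = 1.4352.
That corresponds to an increase of 43.52%.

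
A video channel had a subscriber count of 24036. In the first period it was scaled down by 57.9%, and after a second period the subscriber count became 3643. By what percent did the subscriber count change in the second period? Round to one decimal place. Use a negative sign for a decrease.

-64.0%

After the first period: 24036 × 0.421 = 10119.156.
Second-period multiplier: 3643 ÷ 10119.156 ≈ 0.36001.
That is a change of -64.0%.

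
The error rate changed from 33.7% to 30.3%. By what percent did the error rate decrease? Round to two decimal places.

The change is 30.3 − 33.7 = -3.4 percentage points.
Relative to the original 33.7%, that is -3.4 ÷ 33.7 ≈ -10.09%.
So the error rate fell by 10.09%.

10.09%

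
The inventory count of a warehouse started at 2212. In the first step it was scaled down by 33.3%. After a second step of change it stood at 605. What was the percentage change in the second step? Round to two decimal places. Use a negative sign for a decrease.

-58.99%

After the first step: 2212 × 0.667 = 1475.404.
Second-step multiplier: 605 ÷ 1475.404 ≈ 0.410057.
That is a change of -58.99%.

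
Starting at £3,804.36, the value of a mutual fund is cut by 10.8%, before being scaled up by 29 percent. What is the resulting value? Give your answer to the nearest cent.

Apply the 10.8% decrease: £3,804.36 × 0.892 = £3393.48912.
29% increase: £3393.48912 × 1.29 = £4377.6009648 ≈ £4,377.60.

£4,377.60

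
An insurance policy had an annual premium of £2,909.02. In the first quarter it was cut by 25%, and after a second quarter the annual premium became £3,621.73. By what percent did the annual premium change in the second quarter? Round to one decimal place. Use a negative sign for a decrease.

After the first quarter: £2,909.02 × 0.75 = £2181.765.
Second-quarter multiplier: £3,621.73 ÷ £2181.765 ≈ 1.66.
That is a change of 66.0%.

66.0%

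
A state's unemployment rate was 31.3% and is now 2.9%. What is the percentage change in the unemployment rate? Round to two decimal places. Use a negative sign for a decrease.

The change is 2.9 − 31.3 = -28.4 percentage points.
Relative to the original 31.3%, that is -28.4 ÷ 31.3 ≈ -90.73%.

-90.73%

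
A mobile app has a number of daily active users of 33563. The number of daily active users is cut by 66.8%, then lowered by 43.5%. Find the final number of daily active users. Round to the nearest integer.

66.8% decrease: 33563 × 0.332 = 11142.916.
Apply the 43.5% decrease: 11142.916 × 0.565 = 6295.74754 ≈ 6296.

6296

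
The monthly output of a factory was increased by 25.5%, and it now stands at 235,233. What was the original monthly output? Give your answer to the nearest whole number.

187,437

The overall multiplier applied was 1.255.
So the original monthly output was 235,233 ÷ 1.255 ≈ 187,437.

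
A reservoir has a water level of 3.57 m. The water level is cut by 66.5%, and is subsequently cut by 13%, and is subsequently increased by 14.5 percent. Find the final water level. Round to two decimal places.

Each change multiplies by a factor: 0.335 × 0.87 × 1.145 = 0.33371025.
3.57 × 0.33371025 = 1.1913455925 ≈ 1.19.

1.19 m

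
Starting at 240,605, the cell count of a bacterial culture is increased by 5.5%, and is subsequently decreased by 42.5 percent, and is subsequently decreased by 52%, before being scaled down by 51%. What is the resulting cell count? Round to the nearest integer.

5.5% increase: 240,605 × 1.055 = 253838.275.
After the 42.5% decrease: 253838.275 × 0.575 = 145957.008125.
After the 52% decrease: 145957.008125 × 0.48 = 70059.3639.
51% decrease: 70059.3639 × 0.49 = 34329.088311 ≈ 34,329.

34,329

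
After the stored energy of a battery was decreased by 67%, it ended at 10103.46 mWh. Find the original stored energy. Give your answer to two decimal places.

The overall multiplier applied was 0.33.
So the original stored energy was 10103.46 ÷ 0.33 ≈ 30616.55 mWh.

30616.55 mWh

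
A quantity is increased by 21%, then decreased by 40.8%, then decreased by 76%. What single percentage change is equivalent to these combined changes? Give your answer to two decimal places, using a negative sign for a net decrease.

-82.81%

The combined multiplier is 1.21 × 0.592 × 0.24 = 0.1719168.
That corresponds to a decrease of 82.81%.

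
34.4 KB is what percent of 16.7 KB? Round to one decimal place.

206.0%

34.4 KB ÷ 16.7 KB ≈ 206.0%.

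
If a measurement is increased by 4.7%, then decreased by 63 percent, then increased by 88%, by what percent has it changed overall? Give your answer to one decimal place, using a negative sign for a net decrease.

The combined multiplier is 1.047 × 0.37 × 1.88 = 0.7282932.
That corresponds to a decrease of 27.2%.

-27.2%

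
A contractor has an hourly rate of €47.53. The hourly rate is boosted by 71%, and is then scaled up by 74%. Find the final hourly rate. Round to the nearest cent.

Each change multiplies by a factor: 1.71 × 1.74 = 2.9754.
€47.53 × 2.9754 = €141.420762 ≈ €141.42.

€141.42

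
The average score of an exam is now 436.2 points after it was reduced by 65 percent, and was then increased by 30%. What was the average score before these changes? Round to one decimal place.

958.7 points

The overall multiplier applied was 0.35 × 1.3 = 0.455.
So the original average score was 436.2 ÷ 0.455 ≈ 958.7 points.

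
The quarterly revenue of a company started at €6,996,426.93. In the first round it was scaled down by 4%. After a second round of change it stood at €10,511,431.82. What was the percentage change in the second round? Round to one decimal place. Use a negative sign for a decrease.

After the first round: €6,996,426.93 × 0.96 = €6716569.8528.
Second-round multiplier: €10,511,431.82 ÷ €6716569.8528 ≈ 1.565.
That is a change of 56.5%.

56.5%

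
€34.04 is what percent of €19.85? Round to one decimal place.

€34.04 ÷ €19.85 ≈ 171.5%.

171.5%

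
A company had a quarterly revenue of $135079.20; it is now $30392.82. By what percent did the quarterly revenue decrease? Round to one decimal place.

77.5%

Change: $30392.82 − $135079.20 = -$104686.38.
Relative to the original: -$104686.38 ÷ $135079.20 = -77.5%.
So the quarterly revenue decreased by 77.5%.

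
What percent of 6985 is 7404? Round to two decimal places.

106.00%

7404 ÷ 6985 ≈ 106.00%.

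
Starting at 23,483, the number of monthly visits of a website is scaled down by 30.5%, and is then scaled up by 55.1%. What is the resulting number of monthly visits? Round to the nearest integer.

After the 30.5% decrease: 23,483 × 0.695 = 16320.685.
Apply the 55.1% increase: 16320.685 × 1.551 = 25313.382435 ≈ 25,313.

25,313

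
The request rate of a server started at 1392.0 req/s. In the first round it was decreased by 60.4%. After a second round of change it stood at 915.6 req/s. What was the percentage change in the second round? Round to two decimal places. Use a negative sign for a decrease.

66.10%

After the first round: 1392.0 × 0.396 = 551.232.
Second-round multiplier: 915.6 ÷ 551.232 ≈ 1.661007.
That is a change of 66.10%.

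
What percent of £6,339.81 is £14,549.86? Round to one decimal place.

229.5%

£14,549.86 ÷ £6,339.81 ≈ 229.5%.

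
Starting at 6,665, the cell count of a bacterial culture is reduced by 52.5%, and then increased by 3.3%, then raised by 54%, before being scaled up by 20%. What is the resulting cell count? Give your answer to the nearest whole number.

Apply the 52.5% decrease: 6,665 × 0.475 = 3165.875.
After the 3.3% increase: 3165.875 × 1.033 = 3270.348875.
After the 54% increase: 3270.348875 × 1.54 = 5036.3372675.
After the 20% increase: 5036.3372675 × 1.2 = 6043.604721 ≈ 6,044.

6,044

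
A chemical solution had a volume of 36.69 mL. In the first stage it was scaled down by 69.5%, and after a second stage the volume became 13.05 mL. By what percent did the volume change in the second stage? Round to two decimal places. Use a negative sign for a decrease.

After the first stage: 36.69 × 0.305 = 11.19045.
Second-stage multiplier: 13.05 ÷ 11.19045 ≈ 1.166173.
That is a change of 16.62%.

16.62%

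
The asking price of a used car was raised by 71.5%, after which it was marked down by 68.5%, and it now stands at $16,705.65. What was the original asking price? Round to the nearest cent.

The overall multiplier applied was 1.715 × 0.315 = 0.540225.
So the original asking price was $16,705.65 ÷ 0.540225 ≈ $30,923.50.

$30,923.50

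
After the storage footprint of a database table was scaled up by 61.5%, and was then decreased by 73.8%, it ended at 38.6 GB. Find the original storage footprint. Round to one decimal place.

The overall multiplier applied was 1.615 × 0.262 = 0.42313.
So the original storage footprint was 38.6 ÷ 0.42313 ≈ 91.2 GB.

91.2 GB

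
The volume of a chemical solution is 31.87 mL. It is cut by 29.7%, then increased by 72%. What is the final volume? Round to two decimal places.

29.7% decrease: 31.87 × 0.703 = 22.40461.
Apply the 72% increase: 22.40461 × 1.72 = 38.5359292 ≈ 38.54.

38.54 mL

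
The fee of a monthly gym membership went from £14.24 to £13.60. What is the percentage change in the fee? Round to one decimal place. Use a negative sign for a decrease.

Change: £13.60 − £14.24 = -£0.64.
Relative to the original: -£0.64 ÷ £14.24 ≈ -4.5%.

-4.5%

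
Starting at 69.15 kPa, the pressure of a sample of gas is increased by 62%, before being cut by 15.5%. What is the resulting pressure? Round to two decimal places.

Each change multiplies by a factor: 1.62 × 0.845 = 1.3689.
69.15 × 1.3689 = 94.659435 ≈ 94.66.

94.66 kPa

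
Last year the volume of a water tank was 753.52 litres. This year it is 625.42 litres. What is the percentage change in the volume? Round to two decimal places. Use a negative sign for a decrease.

Change: 625.42 − 753.52 = -128.10.
Relative to the original: -128.10 ÷ 753.52 ≈ -17.00%.

-17.00%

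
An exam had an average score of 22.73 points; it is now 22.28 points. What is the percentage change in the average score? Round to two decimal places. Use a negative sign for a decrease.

Change: 22.28 − 22.73 = -0.45.
Relative to the original: -0.45 ÷ 22.73 ≈ -1.98%.

-1.98%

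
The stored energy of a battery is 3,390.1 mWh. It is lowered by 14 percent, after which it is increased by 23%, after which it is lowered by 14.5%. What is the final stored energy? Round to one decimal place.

3,066.1 mWh

14% decrease: 3,390.1 × 0.86 = 2915.486.
23% increase: 2915.486 × 1.23 = 3586.04778.
Apply the 14.5% decrease: 3586.04778 × 0.855 = 3066.0708519 ≈ 3,066.1.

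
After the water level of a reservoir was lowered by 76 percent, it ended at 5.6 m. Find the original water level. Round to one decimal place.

The overall multiplier applied was 0.24.
So the original water level was 5.6 ÷ 0.24 ≈ 23.3 m.

23.3 m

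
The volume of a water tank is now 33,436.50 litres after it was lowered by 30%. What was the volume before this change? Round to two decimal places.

47,766.43 litres

The overall multiplier applied was 0.7.
So the original volume was 33,436.50 ÷ 0.7 ≈ 47,766.43 litres.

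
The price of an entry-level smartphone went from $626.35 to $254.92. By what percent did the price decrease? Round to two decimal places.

Change: $254.92 − $626.35 = -$371.43.
Relative to the original: -$371.43 ÷ $626.35 ≈ -59.30%.
So the price decreased by 59.30%.

59.30%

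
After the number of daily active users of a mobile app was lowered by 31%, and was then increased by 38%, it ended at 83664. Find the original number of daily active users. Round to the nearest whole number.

The overall multiplier applied was 0.69 × 1.38 = 0.9522.
So the original number of daily active users was 83664 ÷ 0.9522 ≈ 87864.

87864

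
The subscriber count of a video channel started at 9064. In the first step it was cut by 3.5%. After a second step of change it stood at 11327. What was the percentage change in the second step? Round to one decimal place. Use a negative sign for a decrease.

29.5%

After the first step: 9064 × 0.965 = 8746.76.
Second-step multiplier: 11327 ÷ 8746.76 ≈ 1.29499.
That is a change of 29.5%.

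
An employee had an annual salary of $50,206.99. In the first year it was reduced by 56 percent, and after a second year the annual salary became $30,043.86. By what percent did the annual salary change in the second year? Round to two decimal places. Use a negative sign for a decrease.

36.00%

After the first year: $50,206.99 × 0.44 = $22091.0756.
Second-year multiplier: $30,043.86 ÷ $22091.0756 ≈ 1.36.
That is a change of 36.00%.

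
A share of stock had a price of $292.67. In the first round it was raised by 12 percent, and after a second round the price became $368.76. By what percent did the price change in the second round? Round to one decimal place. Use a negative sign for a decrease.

After the first round: $292.67 × 1.12 = $327.7904.
Second-round multiplier: $368.76 ÷ $327.7904 ≈ 1.12499.
That is a change of 12.5%.

12.5%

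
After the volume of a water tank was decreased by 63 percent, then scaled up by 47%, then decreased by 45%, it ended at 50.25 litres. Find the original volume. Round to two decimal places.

The overall multiplier applied was 0.37 × 1.47 × 0.55 = 0.299145.
So the original volume was 50.25 ÷ 0.299145 ≈ 167.98 litres.

167.98 litres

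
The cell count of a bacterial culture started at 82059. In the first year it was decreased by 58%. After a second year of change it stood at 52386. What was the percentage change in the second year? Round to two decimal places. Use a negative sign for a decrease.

52.00%

After the first year: 82059 × 0.42 = 34464.78.
Second-year multiplier: 52386 ÷ 34464.78 ≈ 1.519986.
That is a change of 52.00%.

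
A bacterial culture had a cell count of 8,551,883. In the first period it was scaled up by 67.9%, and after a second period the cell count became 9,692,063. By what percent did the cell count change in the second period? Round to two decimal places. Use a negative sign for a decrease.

-32.50%

After the first period: 8,551,883 × 1.679 = 14358611.557.
Second-period multiplier: 9,692,063 ÷ 14358611.557 ≈ 0.675.
That is a change of -32.50%.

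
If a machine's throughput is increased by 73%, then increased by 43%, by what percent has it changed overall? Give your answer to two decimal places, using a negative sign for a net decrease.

A 73% increase multiplies by 1.73.
Then a 43% increase: 1.73 × 1.43 = 2.4739.
Overall factor 2.4739, i.e. 147.39%.

147.39%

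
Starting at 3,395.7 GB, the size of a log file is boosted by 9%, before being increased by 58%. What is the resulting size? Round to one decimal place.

Each change multiplies by a factor: 1.09 × 1.58 = 1.7222.
3,395.7 × 1.7222 = 5848.07454 ≈ 5,848.1.

5,848.1 GB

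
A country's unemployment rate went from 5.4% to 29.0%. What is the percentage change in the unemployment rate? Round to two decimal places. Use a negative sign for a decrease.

437.04%

The change is 29.0 − 5.4 = 23.6 percentage points.
Relative to the original 5.4%, that is 23.6 ÷ 5.4 ≈ 437.04%.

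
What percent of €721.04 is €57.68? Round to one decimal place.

8.0%

€57.68 ÷ €721.04 ≈ 8.0%.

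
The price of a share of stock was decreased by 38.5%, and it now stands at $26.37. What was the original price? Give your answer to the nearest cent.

$42.88

The overall multiplier applied was 0.615.
So the original price was $26.37 ÷ 0.615 ≈ $42.88.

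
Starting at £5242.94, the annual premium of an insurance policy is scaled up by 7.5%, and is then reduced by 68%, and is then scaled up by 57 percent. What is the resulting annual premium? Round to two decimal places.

£2831.61

7.5% increase: £5242.94 × 1.075 = £5636.1605.
68% decrease: £5636.1605 × 0.32 = £1803.57136.
Apply the 57% increase: £1803.57136 × 1.57 = £2831.6070352 ≈ £2831.61.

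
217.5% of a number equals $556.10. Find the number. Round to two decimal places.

$556.10 ÷ 2.175 ≈ $255.68.

$255.68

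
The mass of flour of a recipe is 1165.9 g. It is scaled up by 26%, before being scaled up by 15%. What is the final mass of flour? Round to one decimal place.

1689.4 g

26% increase: 1165.9 × 1.26 = 1469.034.
Apply the 15% increase: 1469.034 × 1.15 = 1689.3891 ≈ 1689.4.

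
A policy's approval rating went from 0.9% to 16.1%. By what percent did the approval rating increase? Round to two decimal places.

1688.89%

The change is 16.1 − 0.9 = 15.2 percentage points.
Relative to the original 0.9%, that is 15.2 ÷ 0.9 ≈ 1688.89%.
So the approval rating rose by 1688.89%.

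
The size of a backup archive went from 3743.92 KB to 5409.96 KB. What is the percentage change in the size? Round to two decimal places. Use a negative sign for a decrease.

44.50%

Change: 5409.96 − 3743.92 = 1666.04.
Relative to the original: 1666.04 ÷ 3743.92 ≈ 44.50%.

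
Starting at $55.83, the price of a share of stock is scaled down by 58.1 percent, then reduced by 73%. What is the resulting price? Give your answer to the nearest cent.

Apply the 58.1% decrease: $55.83 × 0.419 = $23.39277.
After the 73% decrease: $23.39277 × 0.27 = $6.3160479 ≈ $6.32.

$6.32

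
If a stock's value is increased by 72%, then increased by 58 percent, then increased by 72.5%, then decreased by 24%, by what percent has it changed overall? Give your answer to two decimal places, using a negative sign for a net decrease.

A 72% increase multiplies by 1.72.
Then a 58% increase: 1.72 × 1.58 = 2.7176.
Then a 72.5% increase: 2.7176 × 1.725 = 4.68786.
Then a 24% decrease: 4.68786 × 0.76 = 3.5627736.
Overall factor 3.5627736, i.e. 256.28%.

256.28%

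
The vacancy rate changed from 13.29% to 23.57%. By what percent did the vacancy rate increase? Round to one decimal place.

The change is 23.57 − 13.29 = 10.28 percentage points.
Relative to the original 13.29%, that is 10.28 ÷ 13.29 ≈ 77.4%.
So the vacancy rate rose by 77.4%.

77.4%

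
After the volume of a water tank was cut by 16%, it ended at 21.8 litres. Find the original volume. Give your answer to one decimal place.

The overall multiplier applied was 0.84.
So the original volume was 21.8 ÷ 0.84 ≈ 26.0 litres.

26.0 litres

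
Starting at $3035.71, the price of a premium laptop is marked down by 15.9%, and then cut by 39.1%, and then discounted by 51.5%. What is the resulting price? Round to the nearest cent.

Each change multiplies by a factor: 0.841 × 0.609 × 0.485 = 0.248401965.
$3035.71 × 0.248401965 = $754.07632917015 ≈ $754.08.

$754.08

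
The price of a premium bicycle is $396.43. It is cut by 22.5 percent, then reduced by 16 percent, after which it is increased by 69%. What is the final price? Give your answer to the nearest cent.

Apply the 22.5% decrease: $396.43 × 0.775 = $307.23325.
After the 16% decrease: $307.23325 × 0.84 = $258.07593.
Apply the 69% increase: $258.07593 × 1.69 = $436.1483217 ≈ $436.15.

$436.15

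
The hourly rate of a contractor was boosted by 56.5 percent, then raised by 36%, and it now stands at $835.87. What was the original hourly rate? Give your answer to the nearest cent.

$392.72

Undoing the 36% increase: $835.87 ÷ 1.36 ≈ $614.610294.
Undoing the 56.5% increase: $614.610294 ÷ 1.565 ≈ $392.72.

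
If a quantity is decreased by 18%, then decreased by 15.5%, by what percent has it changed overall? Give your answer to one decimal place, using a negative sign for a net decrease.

An 18% decrease multiplies by 0.82.
Then a 15.5% decrease: 0.82 × 0.845 = 0.6929.
Overall factor 0.6929, i.e. -30.7%.

-30.7%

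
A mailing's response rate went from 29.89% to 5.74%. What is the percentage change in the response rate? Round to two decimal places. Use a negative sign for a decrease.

-80.80%

The change is 5.74 − 29.89 = -24.15 percentage points.
Relative to the original 29.89%, that is -24.15 ÷ 29.89 ≈ -80.80%.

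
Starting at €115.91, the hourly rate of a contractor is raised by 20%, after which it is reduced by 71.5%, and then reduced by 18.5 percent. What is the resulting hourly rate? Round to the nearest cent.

€32.31

After the 20% increase: €115.91 × 1.2 = €139.092.
71.5% decrease: €139.092 × 0.285 = €39.64122.
Apply the 18.5% decrease: €39.64122 × 0.815 = €32.3075943 ≈ €32.31.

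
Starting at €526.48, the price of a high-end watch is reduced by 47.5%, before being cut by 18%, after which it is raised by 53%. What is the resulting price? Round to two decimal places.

Each change multiplies by a factor: 0.525 × 0.82 × 1.53 = 0.658665.
€526.48 × 0.658665 = €346.7739492 ≈ €346.77.

€346.77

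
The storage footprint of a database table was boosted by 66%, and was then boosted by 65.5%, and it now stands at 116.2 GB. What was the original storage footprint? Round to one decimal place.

Undoing the 65.5% increase: 116.2 ÷ 1.655 ≈ 70.21148.
Undoing the 66% increase: 70.21148 ÷ 1.66 ≈ 42.3 GB.

42.3 GB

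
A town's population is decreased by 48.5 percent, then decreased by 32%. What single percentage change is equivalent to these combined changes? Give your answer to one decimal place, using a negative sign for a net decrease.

-65.0%

A 48.5% decrease multiplies by 0.515.
Then a 32% decrease: 0.515 × 0.68 = 0.3502.
Overall factor 0.3502, i.e. -65.0%.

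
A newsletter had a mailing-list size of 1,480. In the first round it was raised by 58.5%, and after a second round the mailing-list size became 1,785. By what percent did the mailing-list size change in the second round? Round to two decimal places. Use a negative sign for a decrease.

After the first round: 1,480 × 1.585 = 2345.8.
Second-round multiplier: 1,785 ÷ 2345.8 ≈ 0.760934.
That is a change of -23.91%.

-23.91%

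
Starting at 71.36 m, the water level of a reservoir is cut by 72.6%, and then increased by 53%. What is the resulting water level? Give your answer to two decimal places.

29.92 m

After the 72.6% decrease: 71.36 × 0.274 = 19.55264.
53% increase: 19.55264 × 1.53 = 29.9155392 ≈ 29.92.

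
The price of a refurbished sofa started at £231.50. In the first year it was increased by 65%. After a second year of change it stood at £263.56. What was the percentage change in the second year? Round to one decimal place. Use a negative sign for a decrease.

After the first year: £231.50 × 1.65 = £381.975.
Second-year multiplier: £263.56 ÷ £381.975 ≈ 0.68999.
That is a change of -31.0%.

-31.0%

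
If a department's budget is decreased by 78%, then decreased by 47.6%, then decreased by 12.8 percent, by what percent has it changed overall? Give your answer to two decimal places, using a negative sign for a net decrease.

A 78% decrease multiplies by 0.22.
Then a 47.6% decrease: 0.22 × 0.524 = 0.11528.
Then a 12.8% decrease: 0.11528 × 0.872 = 0.10052416.
Overall factor 0.10052416, i.e. -89.95%.

-89.95%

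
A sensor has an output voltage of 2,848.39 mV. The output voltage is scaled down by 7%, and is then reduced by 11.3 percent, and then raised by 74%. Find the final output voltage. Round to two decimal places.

After the 7% decrease: 2,848.39 × 0.93 = 2649.0027.
After the 11.3% decrease: 2649.0027 × 0.887 = 2349.6653949.
After the 74% increase: 2349.6653949 × 1.74 = 4088.417787126 ≈ 4,088.42.

4,088.42 mV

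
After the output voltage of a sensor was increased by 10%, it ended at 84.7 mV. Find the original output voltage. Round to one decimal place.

77.0 mV

The overall multiplier applied was 1.1.
So the original output voltage was 84.7 ÷ 1.1 = 77.0 mV.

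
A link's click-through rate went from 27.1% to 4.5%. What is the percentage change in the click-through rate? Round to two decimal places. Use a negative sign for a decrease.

-83.39%

The change is 4.5 − 27.1 = -22.6 percentage points.
Relative to the original 27.1%, that is -22.6 ÷ 27.1 ≈ -83.39%.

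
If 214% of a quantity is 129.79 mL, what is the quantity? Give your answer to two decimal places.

60.65 mL

129.79 mL ÷ 2.14 ≈ 60.65 mL.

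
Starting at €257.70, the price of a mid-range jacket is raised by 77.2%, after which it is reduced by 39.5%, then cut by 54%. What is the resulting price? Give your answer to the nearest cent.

Each change multiplies by a factor: 1.772 × 0.605 × 0.46 = 0.4931476.
€257.70 × 0.4931476 = €127.08413652 ≈ €127.08.

€127.08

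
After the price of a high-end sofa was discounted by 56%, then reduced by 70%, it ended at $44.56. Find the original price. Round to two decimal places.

Undoing the 70% decrease: $44.56 ÷ 0.3 ≈ $148.533333.
Undoing the 56% decrease: $148.533333 ÷ 0.44 ≈ $337.58.

$337.58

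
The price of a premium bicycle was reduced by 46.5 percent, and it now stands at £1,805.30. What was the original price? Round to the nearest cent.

The overall multiplier applied was 0.535.
So the original price was £1,805.30 ÷ 0.535 ≈ £3,374.39.

£3,374.39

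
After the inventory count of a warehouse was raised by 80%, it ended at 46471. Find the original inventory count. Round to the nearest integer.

25817

The overall multiplier applied was 1.8.
So the original inventory count was 46471 ÷ 1.8 ≈ 25817.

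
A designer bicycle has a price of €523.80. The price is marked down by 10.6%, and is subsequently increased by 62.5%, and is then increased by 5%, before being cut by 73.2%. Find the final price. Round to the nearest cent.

Each change multiplies by a factor: 0.894 × 1.625 × 1.05 × 0.268 = 0.40880385.
€523.80 × 0.40880385 = €214.13145663 ≈ €214.13.

€214.13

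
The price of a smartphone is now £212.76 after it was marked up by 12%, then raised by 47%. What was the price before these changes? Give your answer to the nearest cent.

£129.23

The overall multiplier applied was 1.12 × 1.47 = 1.6464.
So the original price was £212.76 ÷ 1.6464 ≈ £129.23.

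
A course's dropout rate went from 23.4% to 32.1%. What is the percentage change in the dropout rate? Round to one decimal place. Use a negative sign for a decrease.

The change is 32.1 − 23.4 = 8.7 percentage points.
Relative to the original 23.4%, that is 8.7 ÷ 23.4 ≈ 37.2%.

37.2%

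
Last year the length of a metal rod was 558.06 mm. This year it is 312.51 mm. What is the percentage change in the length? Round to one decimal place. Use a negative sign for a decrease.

-44.0%

Change: 312.51 − 558.06 = -245.55.
Relative to the original: -245.55 ÷ 558.06 ≈ -44.0%.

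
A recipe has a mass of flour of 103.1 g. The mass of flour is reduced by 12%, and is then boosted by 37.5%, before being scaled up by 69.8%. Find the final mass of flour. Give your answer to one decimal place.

211.8 g

Each change multiplies by a factor: 0.88 × 1.375 × 1.698 = 2.05458.
103.1 × 2.05458 = 211.827198 ≈ 211.8.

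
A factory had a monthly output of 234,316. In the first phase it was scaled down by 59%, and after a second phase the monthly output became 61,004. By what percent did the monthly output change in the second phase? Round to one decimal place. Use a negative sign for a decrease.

-36.5%

After the first phase: 234,316 × 0.41 = 96069.56.
Second-phase multiplier: 61,004 ÷ 96069.56 ≈ 0.635.
That is a change of -36.5%.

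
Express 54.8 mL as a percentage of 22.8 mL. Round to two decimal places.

240.35%

54.8 mL ÷ 22.8 mL ≈ 240.35%.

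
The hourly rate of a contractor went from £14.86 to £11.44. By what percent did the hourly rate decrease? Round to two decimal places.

23.01%

Change: £11.44 − £14.86 = -£3.42.
Relative to the original: -£3.42 ÷ £14.86 ≈ -23.01%.
So the hourly rate decreased by 23.01%.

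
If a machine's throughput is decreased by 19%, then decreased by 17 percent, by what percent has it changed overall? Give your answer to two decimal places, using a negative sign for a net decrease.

-32.77%

The combined multiplier is 0.81 × 0.83 = 0.6723.
That corresponds to a decrease of 32.77%.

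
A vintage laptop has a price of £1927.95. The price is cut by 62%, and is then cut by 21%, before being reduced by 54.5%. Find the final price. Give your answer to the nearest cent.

£263.34

Each change multiplies by a factor: 0.38 × 0.79 × 0.455 = 0.136591.
£1927.95 × 0.136591 = £263.34061845 ≈ £263.34.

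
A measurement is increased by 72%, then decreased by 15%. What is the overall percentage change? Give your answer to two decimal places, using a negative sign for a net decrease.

The combined multiplier is 1.72 × 0.85 = 1.462.
That corresponds to an increase of 46.20%.

46.20%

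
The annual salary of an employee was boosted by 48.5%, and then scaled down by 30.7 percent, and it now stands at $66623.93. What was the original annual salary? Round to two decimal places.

$64739.68

Undoing the 30.7% decrease: $66623.93 ÷ 0.693 ≈ $96138.427128.
Undoing the 48.5% increase: $96138.427128 ÷ 1.485 ≈ $64739.68.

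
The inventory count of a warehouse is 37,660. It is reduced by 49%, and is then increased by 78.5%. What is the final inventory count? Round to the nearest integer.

34,284

Apply the 49% decrease: 37,660 × 0.51 = 19206.6.
After the 78.5% increase: 19206.6 × 1.785 = 34283.781 ≈ 34,284.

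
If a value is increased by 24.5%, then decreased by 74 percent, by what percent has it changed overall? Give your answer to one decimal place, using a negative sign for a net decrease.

-67.6%

The combined multiplier is 1.245 × 0.26 = 0.3237.
That corresponds to a decrease of 67.6%.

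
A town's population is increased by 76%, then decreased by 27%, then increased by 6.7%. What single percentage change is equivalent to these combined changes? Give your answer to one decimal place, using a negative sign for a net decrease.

The combined multiplier is 1.76 × 0.73 × 1.067 = 1.3708816.
That corresponds to an increase of 37.1%.

37.1%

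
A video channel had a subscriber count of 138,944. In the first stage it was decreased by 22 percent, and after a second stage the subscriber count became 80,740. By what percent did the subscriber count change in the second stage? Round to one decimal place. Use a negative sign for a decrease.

After the first stage: 138,944 × 0.78 = 108376.32.
Second-stage multiplier: 80,740 ÷ 108376.32 ≈ 0.745.
That is a change of -25.5%.

-25.5%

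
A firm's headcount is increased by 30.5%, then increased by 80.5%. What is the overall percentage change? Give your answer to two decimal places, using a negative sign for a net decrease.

135.55%

The combined multiplier is 1.305 × 1.805 = 2.355525.
That corresponds to an increase of 135.55%.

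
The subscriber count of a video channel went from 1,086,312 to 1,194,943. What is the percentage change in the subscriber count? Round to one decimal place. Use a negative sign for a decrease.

Change: 1,194,943 − 1,086,312 = 108,631.
Relative to the original: 108,631 ÷ 1,086,312 ≈ 10.0%.

10.0%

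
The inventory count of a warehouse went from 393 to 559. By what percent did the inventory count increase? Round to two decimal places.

Change: 559 − 393 = 166.
Relative to the original: 166 ÷ 393 ≈ 42.24%.
So the inventory count increased by 42.24%.

42.24%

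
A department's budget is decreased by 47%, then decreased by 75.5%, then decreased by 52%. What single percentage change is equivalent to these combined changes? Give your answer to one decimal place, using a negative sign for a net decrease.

-93.8%

The combined multiplier is 0.53 × 0.245 × 0.48 = 0.062328.
That corresponds to a decrease of 93.8%.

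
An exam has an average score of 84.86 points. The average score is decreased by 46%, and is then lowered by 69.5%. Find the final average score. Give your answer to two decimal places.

13.98 points

Each change multiplies by a factor: 0.54 × 0.305 = 0.1647.
84.86 × 0.1647 = 13.976442 ≈ 13.98.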